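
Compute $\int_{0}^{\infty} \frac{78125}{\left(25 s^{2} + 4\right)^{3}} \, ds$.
$\frac{46875 \pi}{512}$

Begin with the known result
$$J(a) = \int_{0}^{\infty} \frac{5}{a^{2} + s^{2}} \, ds = \frac{5 \pi}{2 a}.$$

Differentiating under the integral sign with respect to $a$,
$$\frac{dJ}{da} = \int_{0}^{\infty} - \frac{10 a}{\left(a^{2} + s^{2}\right)^{2}} \, ds = - \frac{5 \pi}{2 a^{2}},$$
so $\int_{0}^{\infty} \frac{5}{\left(a^{2} + s^{2}\right)^{2}} \, ds = \frac{5 \pi}{4 a^{3}}$.

Repeating — each differentiation of $1/(s^2+a^2)^j$ produces $-2ja/(s^2+a^2)^{j+1}$ — and dividing through by $-2ja$ at each step yields, after $2$ differentiations in total,
$$\int_{0}^{\infty} \frac{5}{\left(a^{2} + s^{2}\right)^{3}} \, ds = \frac{15 \pi}{16 a^{5}}.$$

Setting $a = \frac{2}{5}$:
$$I = \frac{46875 \pi}{512}.$$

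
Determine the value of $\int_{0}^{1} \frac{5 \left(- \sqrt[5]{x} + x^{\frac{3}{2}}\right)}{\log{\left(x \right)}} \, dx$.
$- \log{\left(\frac{248832}{9765625} \right)}$

Introduce a parameter $a$ in the exponent: let $I(a) = \int_{0}^{1} \frac{5 \left(x^{\frac{3}{2}} - x^{a}\right)}{\log{\left(x \right)}} \, dx$.

Since $\dfrac{\partial}{\partial a}\,x^{a} = x^{a} \ln x$, the $\ln x$ in the denominator cancels and
$$\frac{dI}{da} = \int_{0}^{1} -5 x^{a} \, dx = -5 \left[\frac{x^{a+1}}{a+1}\right]_0^1 = - \frac{5}{a + 1}.$$

Integrating with respect to $a$ gives $I(a) = - \log{\left(\frac{32 \left(a + 1\right)^{5}}{3125} \right)} + C$.

At $a = \frac{3}{2}$ the integrand is identically $0$, so $I(\frac{3}{2}) = 0$. The closed form gives $0$, hence $C = 0$.

Setting $a = \frac{1}{5}$:
$$I = - \log{\left(\frac{248832}{9765625} \right)}.$$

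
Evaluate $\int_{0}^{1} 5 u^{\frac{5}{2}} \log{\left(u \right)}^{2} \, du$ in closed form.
$\frac{80}{343}$

Start from the elementary integral
$$J(a) = \int_{0}^{1} 5 u^{a} \, du = \frac{5}{a + 1}.$$

Differentiating under the integral sign brings down a factor of $\ln u$:
$$\frac{dJ}{da} = \int_{0}^{1} 5 u^{a} \log{\left(u \right)} \, du = - \frac{5}{\left(a + 1\right)^{2}}.$$

Repeating twice in total — each differentiation brings down another $\ln u$ — gives
$$\frac{d^{2}J}{da^{2}} = \int_{0}^{1} 5 u^{a} \log{\left(u \right)}^{2} \, du = \frac{10}{\left(a + 1\right)^{3}},$$
and the integrand here is exactly the target integrand, so $I = \frac{10}{\left(a + 1\right)^{3}}$.

Setting $a = \frac{5}{2}$:
$$I = \frac{80}{343}.$$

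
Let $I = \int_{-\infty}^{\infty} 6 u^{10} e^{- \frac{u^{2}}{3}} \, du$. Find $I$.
$\frac{688905 \sqrt{3} \sqrt{\pi}}{16}$

Consider the simpler parametrised integral
$$J(a) = \int_{-\infty}^{\infty} 6 e^{- a u^{2}} \, du = \frac{6 \sqrt{\pi}}{\sqrt{a}}.$$

Differentiating under the integral sign brings down a factor of $(-u^2)$:
$$\frac{dJ}{da} = \int_{-\infty}^{\infty} - 6 u^{2} e^{- a u^{2}} \, du = - \frac{3 \sqrt{\pi}}{a^{\frac{3}{2}}}.$$

Repeating $5$ times in total — each differentiation brings down another $(-u^2)$ — gives
$$\frac{d^{5}J}{da^{5}} = \int_{-\infty}^{\infty} - 6 u^{10} e^{- a u^{2}} \, du = - \frac{2835 \sqrt{\pi}}{16 a^{\frac{11}{2}}},$$
and the integrand here is $(-1)^{5}$ times the target integrand, so $I = (-1)^{5}\,\frac{d^{5}J}{da^{5}} = \frac{2835 \sqrt{\pi}}{16 a^{\frac{11}{2}}}$.

Setting $a = \frac{1}{3}$:
$$I = \frac{688905 \sqrt{3} \sqrt{\pi}}{16}.$$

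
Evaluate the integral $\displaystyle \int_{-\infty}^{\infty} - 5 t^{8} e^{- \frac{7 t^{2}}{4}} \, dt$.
$- \frac{2400 \sqrt{7} \sqrt{\pi}}{2401}$

Consider the simpler parametrised integral
$$J(a) = \int_{-\infty}^{\infty} - 5 e^{- a t^{2}} \, dt = - \frac{5 \sqrt{\pi}}{\sqrt{a}}.$$

Differentiating under the integral sign brings down a factor of $(-t^2)$:
$$\frac{dJ}{da} = \int_{-\infty}^{\infty} 5 t^{2} e^{- a t^{2}} \, dt = \frac{5 \sqrt{\pi}}{2 a^{\frac{3}{2}}}.$$

Repeating $4$ times in total — each differentiation brings down another $(-t^2)$ — gives
$$\frac{d^{4}J}{da^{4}} = \int_{-\infty}^{\infty} - 5 t^{8} e^{- a t^{2}} \, dt = - \frac{525 \sqrt{\pi}}{16 a^{\frac{9}{2}}},$$
and the integrand here is exactly the target integrand, so $I = - \frac{525 \sqrt{\pi}}{16 a^{\frac{9}{2}}}$.

Setting $a = \frac{7}{4}$:
$$I = - \frac{2400 \sqrt{7} \sqrt{\pi}}{2401}.$$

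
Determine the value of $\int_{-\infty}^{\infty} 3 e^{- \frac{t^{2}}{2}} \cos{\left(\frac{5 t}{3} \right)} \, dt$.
$\frac{3 \sqrt{2} \sqrt{\pi}}{e^{\frac{25}{18}}}$

Define $I(b) = \int_{-\infty}^{\infty} 3 e^{- \frac{t^{2}}{2}} \cos{\left(b t \right)} \, dt$.

Differentiating under the integral sign,
$$I'(b) = \int_{-\infty}^{\infty} - 3 t e^{- \frac{t^{2}}{2}} \sin{\left(b t \right)} \, dt.$$

Integrate $\int_{-\infty}^{\infty} t \sin(b t)\, e^{- \frac{t^{2}}{2}}\, dt$ by parts with $u = \sin(b t)$ and $dv = t\, e^{- \frac{t^{2}}{2}}\, dt$, giving $v = - e^{- \frac{t^{2}}{2}}$. The boundary term vanishes and
$$\int_{-\infty}^{\infty} t \sin(b t)\, e^{- \frac{t^{2}}{2}}\, dt = b \int_{-\infty}^{\infty} \cos(b t)\, e^{- \frac{t^{2}}{2}}\, dt,$$
so $I'(b) = - b\, I(b)$.

This is a separable first-order ODE; solving with the initial condition $I(0) = \int_{-\infty}^{\infty} 3 e^{- \frac{t^{2}}{2}}\,dt = 3 \sqrt{2} \sqrt{\pi}$ gives
$$I(b) = 3 \sqrt{2} \sqrt{\pi} e^{- \frac{b^{2}}{2}}.$$

Setting $b = \frac{5}{3}$:
$$I = \frac{3 \sqrt{2} \sqrt{\pi}}{e^{\frac{25}{18}}}.$$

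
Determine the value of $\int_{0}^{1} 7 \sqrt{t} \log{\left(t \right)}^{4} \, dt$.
$\frac{1792}{81}$

Consider the simpler parametrised integral
$$J(a) = \int_{0}^{1} 7 t^{a} \, dt = \frac{7}{a + 1}.$$

Differentiating under the integral sign brings down a factor of $\ln t$:
$$\frac{dJ}{da} = \int_{0}^{1} 7 t^{a} \log{\left(t \right)} \, dt = - \frac{7}{\left(a + 1\right)^{2}}.$$

Repeating $4$ times in total — each differentiation brings down another $\ln t$ — gives
$$\frac{d^{4}J}{da^{4}} = \int_{0}^{1} 7 t^{a} \log{\left(t \right)}^{4} \, dt = \frac{168}{\left(a + 1\right)^{5}},$$
and the integrand here is exactly the target integrand, so $I = \frac{168}{\left(a + 1\right)^{5}}$.

Setting $a = \frac{1}{2}$:
$$I = \frac{1792}{81}.$$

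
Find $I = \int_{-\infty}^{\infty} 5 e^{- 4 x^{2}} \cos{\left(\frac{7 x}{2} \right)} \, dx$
$\frac{5 \sqrt{\pi}}{2 e^{\frac{49}{64}}}$

Treat the cosine frequency as a parameter and define $I(b) = \int_{-\infty}^{\infty} 5 e^{- 4 x^{2}} \cos{\left(b x \right)} \, dx$.

Differentiating under the integral sign,
$$I'(b) = \int_{-\infty}^{\infty} - 5 x e^{- 4 x^{2}} \sin{\left(b x \right)} \, dx.$$

Integrate $\int_{-\infty}^{\infty} x \sin(b x)\, e^{- 4 x^{2}}\, dx$ by parts with $u = \sin(b x)$ and $dv = x\, e^{- 4 x^{2}}\, dx$, giving $v = - \frac{e^{- 4 x^{2}}}{8}$. The boundary term vanishes and
$$\int_{-\infty}^{\infty} x \sin(b x)\, e^{- 4 x^{2}}\, dx = \frac{b}{8} \int_{-\infty}^{\infty} \cos(b x)\, e^{- 4 x^{2}}\, dx,$$
so $I'(b) = - \frac{b}{8}\, I(b)$.

This is a separable first-order ODE; solving with the initial condition $I(0) = \int_{-\infty}^{\infty} 5 e^{- 4 x^{2}}\,dx = \frac{5 \sqrt{\pi}}{2}$ gives
$$I(b) = \frac{5 \sqrt{\pi} e^{- \frac{b^{2}}{16}}}{2}.$$

Setting $b = \frac{7}{2}$:
$$I = \frac{5 \sqrt{\pi}}{2 e^{\frac{49}{64}}}.$$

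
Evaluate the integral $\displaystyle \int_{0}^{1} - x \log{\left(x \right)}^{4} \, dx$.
$- \frac{3}{4}$

Start from the elementary integral
$$J(a) = \int_{0}^{1} - x^{a} \, dx = - \frac{1}{a + 1}.$$

Differentiating under the integral sign brings down a factor of $\ln x$:
$$\frac{dJ}{da} = \int_{0}^{1} - x^{a} \log{\left(x \right)} \, dx = \frac{1}{\left(a + 1\right)^{2}}.$$

Repeating $4$ times in total — each differentiation brings down another $\ln x$ — gives
$$\frac{d^{4}J}{da^{4}} = \int_{0}^{1} - x^{a} \log{\left(x \right)}^{4} \, dx = - \frac{24}{\left(a + 1\right)^{5}},$$
and the integrand here is exactly the target integrand, so $I = - \frac{24}{\left(a + 1\right)^{5}}$.

Setting $a = 1$:
$$I = - \frac{3}{4}.$$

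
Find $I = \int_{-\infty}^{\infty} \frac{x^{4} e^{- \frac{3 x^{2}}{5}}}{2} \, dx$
$\frac{25 \sqrt{15} \sqrt{\pi}}{72}$

Begin with the known integral
$$J(a) = \int_{-\infty}^{\infty} \frac{e^{- a x^{2}}}{2} \, dx = \frac{\sqrt{\pi}}{2 \sqrt{a}}.$$

Differentiating under the integral sign brings down a factor of $(-x^2)$:
$$\frac{dJ}{da} = \int_{-\infty}^{\infty} - \frac{x^{2} e^{- a x^{2}}}{2} \, dx = - \frac{\sqrt{\pi}}{4 a^{\frac{3}{2}}}.$$

Repeating twice in total — each differentiation brings down another $(-x^2)$ — gives
$$\frac{d^{2}J}{da^{2}} = \int_{-\infty}^{\infty} \frac{x^{4} e^{- a x^{2}}}{2} \, dx = \frac{3 \sqrt{\pi}}{8 a^{\frac{5}{2}}},$$
and the integrand here is exactly the target integrand, so $I = \frac{3 \sqrt{\pi}}{8 a^{\frac{5}{2}}}$.

Setting $a = \frac{3}{5}$:
$$I = \frac{25 \sqrt{15} \sqrt{\pi}}{72}.$$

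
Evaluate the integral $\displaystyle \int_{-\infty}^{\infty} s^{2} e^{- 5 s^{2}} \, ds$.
$\frac{\sqrt{5} \sqrt{\pi}}{50}$

Begin with the known integral
$$J(a) = \int_{-\infty}^{\infty} e^{- a s^{2}} \, ds = \frac{\sqrt{\pi}}{\sqrt{a}}.$$

Differentiating under the integral sign brings down a factor of $(-s^2)$:
$$\frac{dJ}{da} = \int_{-\infty}^{\infty} - s^{2} e^{- a s^{2}} \, ds = - \frac{\sqrt{\pi}}{2 a^{\frac{3}{2}}}.$$

The integral on the left is $-I$, so $I = \frac{\sqrt{\pi}}{2 a^{\frac{3}{2}}}$.

Setting $a = 5$:
$$I = \frac{\sqrt{5} \sqrt{\pi}}{50}.$$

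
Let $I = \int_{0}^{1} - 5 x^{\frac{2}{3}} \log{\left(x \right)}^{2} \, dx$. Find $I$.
$- \frac{54}{25}$

Begin with the known integral
$$J(a) = \int_{0}^{1} - 5 x^{a} \, dx = - \frac{5}{a + 1}.$$

Differentiating under the integral sign brings down a factor of $\ln x$:
$$\frac{dJ}{da} = \int_{0}^{1} - 5 x^{a} \log{\left(x \right)} \, dx = \frac{5}{\left(a + 1\right)^{2}}.$$

Repeating twice in total — each differentiation brings down another $\ln x$ — gives
$$\frac{d^{2}J}{da^{2}} = \int_{0}^{1} - 5 x^{a} \log{\left(x \right)}^{2} \, dx = - \frac{10}{\left(a + 1\right)^{3}},$$
and the integrand here is exactly the target integrand, so $I = - \frac{10}{\left(a + 1\right)^{3}}$.

Setting $a = \frac{2}{3}$:
$$I = - \frac{54}{25}.$$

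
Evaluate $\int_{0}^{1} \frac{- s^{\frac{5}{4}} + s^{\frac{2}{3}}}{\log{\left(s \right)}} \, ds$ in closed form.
$\log{\left(\frac{20}{27} \right)}$

Consider the one-parameter family: let $I(a) = \int_{0}^{1} \frac{- s^{\frac{5}{4}} + s^{a}}{\log{\left(s \right)}} \, ds$.

Since $\dfrac{\partial}{\partial a}\,s^{a} = s^{a} \ln s$, the $\ln s$ in the denominator cancels and
$$\frac{dI}{da} = \int_{0}^{1} s^{a} \, ds = \left[\frac{s^{a+1}}{a+1}\right]_0^1 = \frac{1}{a + 1}.$$

Integrating with respect to $a$ gives $I(a) = \log{\left(\frac{4 a}{9} + \frac{4}{9} \right)} + C$.

At $a = \frac{5}{4}$ the integrand is identically $0$, so $I(\frac{5}{4}) = 0$. The closed form gives $0$, hence $C = 0$.

Setting $a = \frac{2}{3}$:
$$I = \log{\left(\frac{20}{27} \right)}.$$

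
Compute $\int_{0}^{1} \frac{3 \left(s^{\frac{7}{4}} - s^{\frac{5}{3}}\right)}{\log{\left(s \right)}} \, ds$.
$\log{\left(\frac{35937}{32768} \right)}$

Consider the one-parameter family: let $I(a) = \int_{0}^{1} \frac{3 \left(- s^{\frac{5}{3}} + s^{a}\right)}{\log{\left(s \right)}} \, ds$.

Since $\dfrac{\partial}{\partial a}\,s^{a} = s^{a} \ln s$, the $\ln s$ in the denominator cancels and
$$\frac{dI}{da} = \int_{0}^{1} 3 s^{a} \, ds = 3 \left[\frac{s^{a+1}}{a+1}\right]_0^1 = \frac{3}{a + 1}.$$

Integrating with respect to $a$ gives $I(a) = \log{\left(\frac{27 \left(a + 1\right)^{3}}{512} \right)} + C$.

At $a = \frac{5}{3}$ the integrand is identically $0$, so $I(\frac{5}{3}) = 0$. The closed form gives $0$, hence $C = 0$.

Setting $a = \frac{7}{4}$:
$$I = \log{\left(\frac{35937}{32768} \right)}.$$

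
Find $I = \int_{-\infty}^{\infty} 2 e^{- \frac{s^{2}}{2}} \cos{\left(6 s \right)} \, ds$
$\frac{2 \sqrt{2} \sqrt{\pi}}{e^{18}}$

Define $I(b) = \int_{-\infty}^{\infty} 2 e^{- \frac{s^{2}}{2}} \cos{\left(b s \right)} \, ds$.

Differentiating under the integral sign,
$$I'(b) = \int_{-\infty}^{\infty} - 2 s e^{- \frac{s^{2}}{2}} \sin{\left(b s \right)} \, ds.$$

Integrate $\int_{-\infty}^{\infty} s \sin(b s)\, e^{- \frac{s^{2}}{2}}\, ds$ by parts with $u = \sin(b s)$ and $dv = s\, e^{- \frac{s^{2}}{2}}\, ds$, giving $v = - e^{- \frac{s^{2}}{2}}$. The boundary term vanishes and
$$\int_{-\infty}^{\infty} s \sin(b s)\, e^{- \frac{s^{2}}{2}}\, ds = b \int_{-\infty}^{\infty} \cos(b s)\, e^{- \frac{s^{2}}{2}}\, ds,$$
so $I'(b) = - b\, I(b)$.

This is a separable first-order ODE; solving with the initial condition $I(0) = \int_{-\infty}^{\infty} 2 e^{- \frac{s^{2}}{2}}\,ds = 2 \sqrt{2} \sqrt{\pi}$ gives
$$I(b) = 2 \sqrt{2} \sqrt{\pi} e^{- \frac{b^{2}}{2}}.$$

Setting $b = 6$:
$$I = \frac{2 \sqrt{2} \sqrt{\pi}}{e^{18}}.$$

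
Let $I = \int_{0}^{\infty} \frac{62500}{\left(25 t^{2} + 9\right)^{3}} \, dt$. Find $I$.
$\frac{3125 \pi}{324}$

Start from the standard arctangent integral
$$J(a) = \int_{0}^{\infty} \frac{4}{a^{2} + t^{2}} \, dt = \frac{2 \pi}{a}.$$

Differentiating under the integral sign with respect to $a$,
$$\frac{dJ}{da} = \int_{0}^{\infty} - \frac{8 a}{\left(a^{2} + t^{2}\right)^{2}} \, dt = - \frac{2 \pi}{a^{2}},$$
so $\int_{0}^{\infty} \frac{4}{\left(a^{2} + t^{2}\right)^{2}} \, dt = \frac{\pi}{a^{3}}$.

Repeating — each differentiation of $1/(t^2+a^2)^j$ produces $-2ja/(t^2+a^2)^{j+1}$ — and dividing through by $-2ja$ at each step yields, after $2$ differentiations in total,
$$\int_{0}^{\infty} \frac{4}{\left(a^{2} + t^{2}\right)^{3}} \, dt = \frac{3 \pi}{4 a^{5}}.$$

Setting $a = \frac{3}{5}$:
$$I = \frac{3125 \pi}{324}.$$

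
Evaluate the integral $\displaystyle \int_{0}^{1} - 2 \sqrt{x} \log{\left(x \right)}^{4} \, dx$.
$- \frac{512}{81}$

Consider the simpler parametrised integral
$$J(a) = \int_{0}^{1} - 2 x^{a} \, dx = - \frac{2}{a + 1}.$$

Differentiating under the integral sign brings down a factor of $\ln x$:
$$\frac{dJ}{da} = \int_{0}^{1} - 2 x^{a} \log{\left(x \right)} \, dx = \frac{2}{\left(a + 1\right)^{2}}.$$

Repeating $4$ times in total — each differentiation brings down another $\ln x$ — gives
$$\frac{d^{4}J}{da^{4}} = \int_{0}^{1} - 2 x^{a} \log{\left(x \right)}^{4} \, dx = - \frac{48}{\left(a + 1\right)^{5}},$$
and the integrand here is exactly the target integrand, so $I = - \frac{48}{\left(a + 1\right)^{5}}$.

Setting $a = \frac{1}{2}$:
$$I = - \frac{512}{81}.$$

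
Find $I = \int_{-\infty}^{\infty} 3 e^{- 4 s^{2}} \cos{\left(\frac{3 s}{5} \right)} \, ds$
$\frac{3 \sqrt{\pi}}{2 e^{\frac{9}{400}}}$

Let $b$ denote the cosine frequency and define $I(b) = \int_{-\infty}^{\infty} 3 e^{- 4 s^{2}} \cos{\left(b s \right)} \, ds$.

Differentiating under the integral sign,
$$I'(b) = \int_{-\infty}^{\infty} - 3 s e^{- 4 s^{2}} \sin{\left(b s \right)} \, ds.$$

Integrate $\int_{-\infty}^{\infty} s \sin(b s)\, e^{- 4 s^{2}}\, ds$ by parts with $u = \sin(b s)$ and $dv = s\, e^{- 4 s^{2}}\, ds$, giving $v = - \frac{e^{- 4 s^{2}}}{8}$. The boundary term vanishes and
$$\int_{-\infty}^{\infty} s \sin(b s)\, e^{- 4 s^{2}}\, ds = \frac{b}{8} \int_{-\infty}^{\infty} \cos(b s)\, e^{- 4 s^{2}}\, ds,$$
so $I'(b) = - \frac{b}{8}\, I(b)$.

This is a separable first-order ODE; solving with the initial condition $I(0) = \int_{-\infty}^{\infty} 3 e^{- 4 s^{2}}\,ds = \frac{3 \sqrt{\pi}}{2}$ gives
$$I(b) = \frac{3 \sqrt{\pi} e^{- \frac{b^{2}}{16}}}{2}.$$

Setting $b = \frac{3}{5}$:
$$I = \frac{3 \sqrt{\pi}}{2 e^{\frac{9}{400}}}.$$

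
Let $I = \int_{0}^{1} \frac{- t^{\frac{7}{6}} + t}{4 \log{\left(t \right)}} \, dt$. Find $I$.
$- \frac{\log{\left(13 \right)}}{4} + \frac{\log{\left(2 \right)}}{4} + \frac{\log{\left(6 \right)}}{4}$

Replace the exponent $1$ by a parameter $a$: let $I(a) = \int_{0}^{1} \frac{- t^{\frac{7}{6}} + t^{a}}{4 \log{\left(t \right)}} \, dt$.

Since $\dfrac{\partial}{\partial a}\,t^{a} = t^{a} \ln t$, the $\ln t$ in the denominator cancels and
$$\frac{dI}{da} = \int_{0}^{1} \frac{1}{4} t^{a} \, dt = \frac{1}{4} \left[\frac{t^{a+1}}{a+1}\right]_0^1 = \frac{1}{4 \left(a + 1\right)}.$$

Integrating with respect to $a$ gives $I(a) = \frac{\log{\left(a + 1 \right)}}{4} - \frac{\log{\left(13 \right)}}{4} + \frac{\log{\left(6 \right)}}{4} + C$.

At $a = \frac{7}{6}$ the integrand is identically $0$, so $I(\frac{7}{6}) = 0$. The closed form gives $0$, hence $C = 0$.

Setting $a = 1$:
$$I = - \frac{\log{\left(13 \right)}}{4} + \frac{\log{\left(2 \right)}}{4} + \frac{\log{\left(6 \right)}}{4}.$$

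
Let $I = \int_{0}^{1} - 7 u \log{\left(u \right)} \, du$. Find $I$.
$\frac{7}{4}$

Begin with the known integral
$$J(a) = \int_{0}^{1} - 7 u^{a} \, du = - \frac{7}{a + 1}.$$

Differentiating under the integral sign brings down a factor of $\ln u$:
$$\frac{dJ}{da} = \int_{0}^{1} - 7 u^{a} \log{\left(u \right)} \, du = \frac{7}{\left(a + 1\right)^{2}}.$$

The integral on the left is $I$, so $I = \frac{7}{\left(a + 1\right)^{2}}$.

Setting $a = 1$:
$$I = \frac{7}{4}.$$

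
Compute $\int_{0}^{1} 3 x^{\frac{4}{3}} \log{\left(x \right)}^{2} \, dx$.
$\frac{162}{343}$

Start from the elementary integral
$$J(a) = \int_{0}^{1} 3 x^{a} \, dx = \frac{3}{a + 1}.$$

Differentiating under the integral sign brings down a factor of $\ln x$:
$$\frac{dJ}{da} = \int_{0}^{1} 3 x^{a} \log{\left(x \right)} \, dx = - \frac{3}{\left(a + 1\right)^{2}}.$$

Repeating twice in total — each differentiation brings down another $\ln x$ — gives
$$\frac{d^{2}J}{da^{2}} = \int_{0}^{1} 3 x^{a} \log{\left(x \right)}^{2} \, dx = \frac{6}{\left(a + 1\right)^{3}},$$
and the integrand here is exactly the target integrand, so $I = \frac{6}{\left(a + 1\right)^{3}}$.

Setting $a = \frac{4}{3}$:
$$I = \frac{162}{343}.$$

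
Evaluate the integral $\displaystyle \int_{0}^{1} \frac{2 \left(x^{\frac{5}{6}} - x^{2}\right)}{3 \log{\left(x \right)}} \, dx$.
$\log{\left(\frac{11^{\frac{2}{3}} \sqrt[3]{18}}{18} \right)}$

Replace the exponent $\frac{5}{6}$ by a parameter $a$: let $I(a) = \int_{0}^{1} \frac{2 \left(- x^{2} + x^{a}\right)}{3 \log{\left(x \right)}} \, dx$.

Since $\dfrac{\partial}{\partial a}\,x^{a} = x^{a} \ln x$, the $\ln x$ in the denominator cancels and
$$\frac{dI}{da} = \int_{0}^{1} \frac{2}{3} x^{a} \, dx = \frac{2}{3} \left[\frac{x^{a+1}}{a+1}\right]_0^1 = \frac{2}{3 \left(a + 1\right)}.$$

Integrating with respect to $a$ gives $I(a) = \frac{2 \log{\left(a + 1 \right)}}{3} - \frac{2 \log{\left(3 \right)}}{3} + C$.

At $a = 2$ the integrand is identically $0$, so $I(2) = 0$. The closed form gives $0$, hence $C = 0$.

Setting $a = \frac{5}{6}$:
$$I = \log{\left(\frac{11^{\frac{2}{3}} \sqrt[3]{18}}{18} \right)}.$$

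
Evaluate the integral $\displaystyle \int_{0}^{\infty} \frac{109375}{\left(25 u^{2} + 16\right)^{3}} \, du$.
$\frac{65625 \pi}{16384}$

Recall the elementary integral
$$J(a) = \int_{0}^{\infty} \frac{7}{a^{2} + u^{2}} \, du = \frac{7 \pi}{2 a}.$$

Differentiating under the integral sign with respect to $a$,
$$\frac{dJ}{da} = \int_{0}^{\infty} - \frac{14 a}{\left(a^{2} + u^{2}\right)^{2}} \, du = - \frac{7 \pi}{2 a^{2}},$$
so $\int_{0}^{\infty} \frac{7}{\left(a^{2} + u^{2}\right)^{2}} \, du = \frac{7 \pi}{4 a^{3}}$.

Repeating — each differentiation of $1/(u^2+a^2)^j$ produces $-2ja/(u^2+a^2)^{j+1}$ — and dividing through by $-2ja$ at each step yields, after $2$ differentiations in total,
$$\int_{0}^{\infty} \frac{7}{\left(a^{2} + u^{2}\right)^{3}} \, du = \frac{21 \pi}{16 a^{5}}.$$

Setting $a = \frac{4}{5}$:
$$I = \frac{65625 \pi}{16384}.$$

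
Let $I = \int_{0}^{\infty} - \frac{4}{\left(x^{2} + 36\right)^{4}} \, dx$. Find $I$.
$- \frac{5 \pi}{2239488}$

Begin with the known result
$$J(a) = \int_{0}^{\infty} - \frac{4}{a^{2} + x^{2}} \, dx = - \frac{2 \pi}{a}.$$

Differentiating under the integral sign with respect to $a$,
$$\frac{dJ}{da} = \int_{0}^{\infty} \frac{8 a}{\left(a^{2} + x^{2}\right)^{2}} \, dx = \frac{2 \pi}{a^{2}},$$
so $\int_{0}^{\infty} - \frac{4}{\left(a^{2} + x^{2}\right)^{2}} \, dx = - \frac{\pi}{a^{3}}$.

Repeating — each differentiation of $1/(x^2+a^2)^j$ produces $-2ja/(x^2+a^2)^{j+1}$ — and dividing through by $-2ja$ at each step yields, after $3$ differentiations in total,
$$\int_{0}^{\infty} - \frac{4}{\left(a^{2} + x^{2}\right)^{4}} \, dx = - \frac{5 \pi}{8 a^{7}}.$$

Setting $a = 6$:
$$I = - \frac{5 \pi}{2239488}.$$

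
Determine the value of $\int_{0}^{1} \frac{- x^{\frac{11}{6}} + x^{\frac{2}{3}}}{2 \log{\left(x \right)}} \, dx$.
$- \log{\left(17 \right)} + \frac{\log{\left(170 \right)}}{2}$

Consider the one-parameter family: let $I(a) = \int_{0}^{1} \frac{- x^{\frac{11}{6}} + x^{a}}{2 \log{\left(x \right)}} \, dx$.

Since $\dfrac{\partial}{\partial a}\,x^{a} = x^{a} \ln x$, the $\ln x$ in the denominator cancels and
$$\frac{dI}{da} = \int_{0}^{1} \frac{1}{2} x^{a} \, dx = \frac{1}{2} \left[\frac{x^{a+1}}{a+1}\right]_0^1 = \frac{1}{2 \left(a + 1\right)}.$$

Integrating with respect to $a$ gives $I(a) = \log{\left(\frac{\sqrt{102} \sqrt{a + 1}}{17} \right)} + C$.

At $a = \frac{11}{6}$ the integrand is identically $0$, so $I(\frac{11}{6}) = 0$. The closed form gives $0$, hence $C = 0$.

Setting $a = \frac{2}{3}$:
$$I = - \log{\left(17 \right)} + \frac{\log{\left(170 \right)}}{2}.$$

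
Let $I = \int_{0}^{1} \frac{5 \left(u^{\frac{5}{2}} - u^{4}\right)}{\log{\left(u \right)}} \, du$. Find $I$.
$- \log{\left(\frac{100000}{16807} \right)}$

Replace the exponent $4$ by a parameter $a$: let $I(a) = \int_{0}^{1} \frac{5 \left(u^{\frac{5}{2}} - u^{a}\right)}{\log{\left(u \right)}} \, du$.

Since $\dfrac{\partial}{\partial a}\,u^{a} = u^{a} \ln u$, the $\ln u$ in the denominator cancels and
$$\frac{dI}{da} = \int_{0}^{1} -5 u^{a} \, du = -5 \left[\frac{u^{a+1}}{a+1}\right]_0^1 = - \frac{5}{a + 1}.$$

Integrating with respect to $a$ gives $I(a) = - \log{\left(\frac{32 \left(a + 1\right)^{5}}{16807} \right)} + C$.

At $a = \frac{5}{2}$ the integrand is identically $0$, so $I(\frac{5}{2}) = 0$. The closed form gives $0$, hence $C = 0$.

Setting $a = 4$:
$$I = - \log{\left(\frac{100000}{16807} \right)}.$$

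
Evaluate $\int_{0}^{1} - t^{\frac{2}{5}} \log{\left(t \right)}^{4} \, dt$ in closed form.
$- \frac{75000}{16807}$

Consider the simpler parametrised integral
$$J(a) = \int_{0}^{1} - t^{a} \, dt = - \frac{1}{a + 1}.$$

Differentiating under the integral sign brings down a factor of $\ln t$:
$$\frac{dJ}{da} = \int_{0}^{1} - t^{a} \log{\left(t \right)} \, dt = \frac{1}{\left(a + 1\right)^{2}}.$$

Repeating $4$ times in total — each differentiation brings down another $\ln t$ — gives
$$\frac{d^{4}J}{da^{4}} = \int_{0}^{1} - t^{a} \log{\left(t \right)}^{4} \, dt = - \frac{24}{\left(a + 1\right)^{5}},$$
and the integrand here is exactly the target integrand, so $I = - \frac{24}{\left(a + 1\right)^{5}}$.

Setting $a = \frac{2}{5}$:
$$I = - \frac{75000}{16807}.$$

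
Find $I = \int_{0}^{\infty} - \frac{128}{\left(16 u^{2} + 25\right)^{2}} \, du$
$- \frac{8 \pi}{125}$

Recall the elementary integral
$$J(a) = \int_{0}^{\infty} - \frac{1}{2 \left(a^{2} + u^{2}\right)} \, du = - \frac{\pi}{4 a}.$$

Differentiating under the integral sign with respect to $a$,
$$\frac{dJ}{da} = \int_{0}^{\infty} \frac{a}{\left(a^{2} + u^{2}\right)^{2}} \, du = \frac{\pi}{4 a^{2}},$$
so $\int_{0}^{\infty} - \frac{1}{2 \left(a^{2} + u^{2}\right)^{2}} \, du = - \frac{\pi}{8 a^{3}}$.

Setting $a = \frac{5}{4}$:
$$I = - \frac{8 \pi}{125}.$$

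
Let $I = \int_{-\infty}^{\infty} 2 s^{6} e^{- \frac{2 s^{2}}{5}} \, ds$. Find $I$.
$\frac{1875 \sqrt{10} \sqrt{\pi}}{64}$

Begin with the known integral
$$J(a) = \int_{-\infty}^{\infty} 2 e^{- a s^{2}} \, ds = \frac{2 \sqrt{\pi}}{\sqrt{a}}.$$

Differentiating under the integral sign brings down a factor of $(-s^2)$:
$$\frac{dJ}{da} = \int_{-\infty}^{\infty} - 2 s^{2} e^{- a s^{2}} \, ds = - \frac{\sqrt{\pi}}{a^{\frac{3}{2}}}.$$

Repeating $3$ times in total — each differentiation brings down another $(-s^2)$ — gives
$$\frac{d^{3}J}{da^{3}} = \int_{-\infty}^{\infty} - 2 s^{6} e^{- a s^{2}} \, ds = - \frac{15 \sqrt{\pi}}{4 a^{\frac{7}{2}}},$$
and the integrand here is $(-1)^{3}$ times the target integrand, so $I = (-1)^{3}\,\frac{d^{3}J}{da^{3}} = \frac{15 \sqrt{\pi}}{4 a^{\frac{7}{2}}}$.

Setting $a = \frac{2}{5}$:
$$I = \frac{1875 \sqrt{10} \sqrt{\pi}}{64}.$$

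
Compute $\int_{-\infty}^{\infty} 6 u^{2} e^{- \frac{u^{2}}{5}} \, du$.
$15 \sqrt{5} \sqrt{\pi}$

Consider the simpler parametrised integral
$$J(a) = \int_{-\infty}^{\infty} 6 e^{- a u^{2}} \, du = \frac{6 \sqrt{\pi}}{\sqrt{a}}.$$

Differentiating under the integral sign brings down a factor of $(-u^2)$:
$$\frac{dJ}{da} = \int_{-\infty}^{\infty} - 6 u^{2} e^{- a u^{2}} \, du = - \frac{3 \sqrt{\pi}}{a^{\frac{3}{2}}}.$$

The integral on the left is $-I$, so $I = \frac{3 \sqrt{\pi}}{a^{\frac{3}{2}}}$.

Setting $a = \frac{1}{5}$:
$$I = 15 \sqrt{5} \sqrt{\pi}.$$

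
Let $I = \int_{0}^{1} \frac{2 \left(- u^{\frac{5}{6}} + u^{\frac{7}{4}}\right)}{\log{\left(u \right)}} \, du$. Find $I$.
$\log{\left(\frac{9}{4} \right)}$

Introduce a parameter $a$ in the exponent: let $I(a) = \int_{0}^{1} \frac{2 \left(- u^{\frac{5}{6}} + u^{a}\right)}{\log{\left(u \right)}} \, du$.

Since $\dfrac{\partial}{\partial a}\,u^{a} = u^{a} \ln u$, the $\ln u$ in the denominator cancels and
$$\frac{dI}{da} = \int_{0}^{1} 2 u^{a} \, du = 2 \left[\frac{u^{a+1}}{a+1}\right]_0^1 = \frac{2}{a + 1}.$$

Integrating with respect to $a$ gives $I(a) = \log{\left(\frac{36 \left(a + 1\right)^{2}}{121} \right)} + C$.

At $a = \frac{5}{6}$ the integrand is identically $0$, so $I(\frac{5}{6}) = 0$. The closed form gives $0$, hence $C = 0$.

Setting $a = \frac{7}{4}$:
$$I = \log{\left(\frac{9}{4} \right)}.$$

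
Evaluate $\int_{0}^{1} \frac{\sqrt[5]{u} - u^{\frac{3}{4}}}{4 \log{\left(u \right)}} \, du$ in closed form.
$- \frac{\log{\left(35 \right)}}{4} + \frac{\log{\left(24 \right)}}{4}$

Consider the one-parameter family: let $I(a) = \int_{0}^{1} \frac{\sqrt[5]{u} - u^{a}}{4 \log{\left(u \right)}} \, du$.

Since $\dfrac{\partial}{\partial a}\,u^{a} = u^{a} \ln u$, the $\ln u$ in the denominator cancels and
$$\frac{dI}{da} = \int_{0}^{1} - \frac{1}{4} u^{a} \, du = - \frac{1}{4} \left[\frac{u^{a+1}}{a+1}\right]_0^1 = - \frac{1}{4 a + 4}.$$

Integrating with respect to $a$ gives $I(a) = - \frac{\log{\left(a + 1 \right)}}{4} - \frac{\log{\left(5 \right)}}{4} + \frac{\log{\left(6 \right)}}{4} + C$.

At $a = \frac{1}{5}$ the integrand is identically $0$, so $I(\frac{1}{5}) = 0$. The closed form gives $0$, hence $C = 0$.

Setting $a = \frac{3}{4}$:
$$I = - \frac{\log{\left(35 \right)}}{4} + \frac{\log{\left(24 \right)}}{4}.$$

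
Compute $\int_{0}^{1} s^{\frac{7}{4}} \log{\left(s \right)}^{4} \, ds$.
$\frac{24576}{161051}$

Begin with the known integral
$$J(a) = \int_{0}^{1} s^{a} \, ds = \frac{1}{a + 1}.$$

Differentiating under the integral sign brings down a factor of $\ln s$:
$$\frac{dJ}{da} = \int_{0}^{1} s^{a} \log{\left(s \right)} \, ds = - \frac{1}{\left(a + 1\right)^{2}}.$$

Repeating $4$ times in total — each differentiation brings down another $\ln s$ — gives
$$\frac{d^{4}J}{da^{4}} = \int_{0}^{1} s^{a} \log{\left(s \right)}^{4} \, ds = \frac{24}{\left(a + 1\right)^{5}},$$
and the integrand here is exactly the target integrand, so $I = \frac{24}{\left(a + 1\right)^{5}}$.

Setting $a = \frac{7}{4}$:
$$I = \frac{24576}{161051}.$$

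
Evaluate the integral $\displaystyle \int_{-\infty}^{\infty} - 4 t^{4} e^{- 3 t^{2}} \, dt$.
$- \frac{\sqrt{3} \sqrt{\pi}}{9}$

Start from the elementary integral
$$J(a) = \int_{-\infty}^{\infty} - 4 e^{- a t^{2}} \, dt = - \frac{4 \sqrt{\pi}}{\sqrt{a}}.$$

Differentiating under the integral sign brings down a factor of $(-t^2)$:
$$\frac{dJ}{da} = \int_{-\infty}^{\infty} 4 t^{2} e^{- a t^{2}} \, dt = \frac{2 \sqrt{\pi}}{a^{\frac{3}{2}}}.$$

Repeating twice in total — each differentiation brings down another $(-t^2)$ — gives
$$\frac{d^{2}J}{da^{2}} = \int_{-\infty}^{\infty} - 4 t^{4} e^{- a t^{2}} \, dt = - \frac{3 \sqrt{\pi}}{a^{\frac{5}{2}}},$$
and the integrand here is exactly the target integrand, so $I = - \frac{3 \sqrt{\pi}}{a^{\frac{5}{2}}}$.

Setting $a = 3$:
$$I = - \frac{\sqrt{3} \sqrt{\pi}}{9}.$$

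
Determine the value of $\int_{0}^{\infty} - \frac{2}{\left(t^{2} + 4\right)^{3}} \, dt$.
$- \frac{3 \pi}{256}$

Begin with the known result
$$J(a) = \int_{0}^{\infty} - \frac{2}{a^{2} + t^{2}} \, dt = - \frac{\pi}{a}.$$

Differentiating under the integral sign with respect to $a$,
$$\frac{dJ}{da} = \int_{0}^{\infty} \frac{4 a}{\left(a^{2} + t^{2}\right)^{2}} \, dt = \frac{\pi}{a^{2}},$$
so $\int_{0}^{\infty} - \frac{2}{\left(a^{2} + t^{2}\right)^{2}} \, dt = - \frac{\pi}{2 a^{3}}$.

Repeating — each differentiation of $1/(t^2+a^2)^j$ produces $-2ja/(t^2+a^2)^{j+1}$ — and dividing through by $-2ja$ at each step yields, after $2$ differentiations in total,
$$\int_{0}^{\infty} - \frac{2}{\left(a^{2} + t^{2}\right)^{3}} \, dt = - \frac{3 \pi}{8 a^{5}}.$$

Setting $a = 2$:
$$I = - \frac{3 \pi}{256}.$$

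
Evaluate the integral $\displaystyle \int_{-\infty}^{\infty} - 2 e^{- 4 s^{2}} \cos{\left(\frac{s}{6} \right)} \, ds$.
$- \frac{\sqrt{\pi}}{e^{\frac{1}{576}}}$

Define $I(b) = \int_{-\infty}^{\infty} - 2 e^{- 4 s^{2}} \cos{\left(b s \right)} \, ds$.

Differentiating under the integral sign,
$$I'(b) = \int_{-\infty}^{\infty} 2 s e^{- 4 s^{2}} \sin{\left(b s \right)} \, ds.$$

Integrate $\int_{-\infty}^{\infty} s \sin(b s)\, e^{- 4 s^{2}}\, ds$ by parts with $u = \sin(b s)$ and $dv = s\, e^{- 4 s^{2}}\, ds$, giving $v = - \frac{e^{- 4 s^{2}}}{8}$. The boundary term vanishes and
$$\int_{-\infty}^{\infty} s \sin(b s)\, e^{- 4 s^{2}}\, ds = \frac{b}{8} \int_{-\infty}^{\infty} \cos(b s)\, e^{- 4 s^{2}}\, ds,$$
so $I'(b) = - \frac{b}{8}\, I(b)$.

This is a separable first-order ODE; solving with the initial condition $I(0) = \int_{-\infty}^{\infty} - 2 e^{- 4 s^{2}}\,ds = - \sqrt{\pi}$ gives
$$I(b) = - \sqrt{\pi} e^{- \frac{b^{2}}{16}}.$$

Setting $b = \frac{1}{6}$:
$$I = - \frac{\sqrt{\pi}}{e^{\frac{1}{576}}}.$$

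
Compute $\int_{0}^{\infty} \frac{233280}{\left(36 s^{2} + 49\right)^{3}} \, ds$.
$\frac{7290 \pi}{16807}$

Begin with the known result
$$J(a) = \int_{0}^{\infty} \frac{5}{a^{2} + s^{2}} \, ds = \frac{5 \pi}{2 a}.$$

Differentiating under the integral sign with respect to $a$,
$$\frac{dJ}{da} = \int_{0}^{\infty} - \frac{10 a}{\left(a^{2} + s^{2}\right)^{2}} \, ds = - \frac{5 \pi}{2 a^{2}},$$
so $\int_{0}^{\infty} \frac{5}{\left(a^{2} + s^{2}\right)^{2}} \, ds = \frac{5 \pi}{4 a^{3}}$.

Repeating — each differentiation of $1/(s^2+a^2)^j$ produces $-2ja/(s^2+a^2)^{j+1}$ — and dividing through by $-2ja$ at each step yields, after $2$ differentiations in total,
$$\int_{0}^{\infty} \frac{5}{\left(a^{2} + s^{2}\right)^{3}} \, ds = \frac{15 \pi}{16 a^{5}}.$$

Setting $a = \frac{7}{6}$:
$$I = \frac{7290 \pi}{16807}.$$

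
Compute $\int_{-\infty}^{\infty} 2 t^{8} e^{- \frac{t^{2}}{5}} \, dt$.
$\frac{65625 \sqrt{5} \sqrt{\pi}}{8}$

Consider the simpler parametrised integral
$$J(a) = \int_{-\infty}^{\infty} 2 e^{- a t^{2}} \, dt = \frac{2 \sqrt{\pi}}{\sqrt{a}}.$$

Differentiating under the integral sign brings down a factor of $(-t^2)$:
$$\frac{dJ}{da} = \int_{-\infty}^{\infty} - 2 t^{2} e^{- a t^{2}} \, dt = - \frac{\sqrt{\pi}}{a^{\frac{3}{2}}}.$$

Repeating $4$ times in total — each differentiation brings down another $(-t^2)$ — gives
$$\frac{d^{4}J}{da^{4}} = \int_{-\infty}^{\infty} 2 t^{8} e^{- a t^{2}} \, dt = \frac{105 \sqrt{\pi}}{8 a^{\frac{9}{2}}},$$
and the integrand here is exactly the target integrand, so $I = \frac{105 \sqrt{\pi}}{8 a^{\frac{9}{2}}}$.

Setting $a = \frac{1}{5}$:
$$I = \frac{65625 \sqrt{5} \sqrt{\pi}}{8}.$$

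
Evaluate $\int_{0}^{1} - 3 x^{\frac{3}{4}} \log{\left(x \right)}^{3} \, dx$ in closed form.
$\frac{4608}{2401}$

Begin with the known integral
$$J(a) = \int_{0}^{1} - 3 x^{a} \, dx = - \frac{3}{a + 1}.$$

Differentiating under the integral sign brings down a factor of $\ln x$:
$$\frac{dJ}{da} = \int_{0}^{1} - 3 x^{a} \log{\left(x \right)} \, dx = \frac{3}{\left(a + 1\right)^{2}}.$$

Repeating $3$ times in total — each differentiation brings down another $\ln x$ — gives
$$\frac{d^{3}J}{da^{3}} = \int_{0}^{1} - 3 x^{a} \log{\left(x \right)}^{3} \, dx = \frac{18}{\left(a + 1\right)^{4}},$$
and the integrand here is exactly the target integrand, so $I = \frac{18}{\left(a + 1\right)^{4}}$.

Setting $a = \frac{3}{4}$:
$$I = \frac{4608}{2401}.$$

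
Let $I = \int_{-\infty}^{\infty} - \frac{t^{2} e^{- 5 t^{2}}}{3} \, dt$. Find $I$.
$- \frac{\sqrt{5} \sqrt{\pi}}{150}$

Consider the simpler parametrised integral
$$J(a) = \int_{-\infty}^{\infty} - \frac{e^{- a t^{2}}}{3} \, dt = - \frac{\sqrt{\pi}}{3 \sqrt{a}}.$$

Differentiating under the integral sign brings down a factor of $(-t^2)$:
$$\frac{dJ}{da} = \int_{-\infty}^{\infty} \frac{t^{2} e^{- a t^{2}}}{3} \, dt = \frac{\sqrt{\pi}}{6 a^{\frac{3}{2}}}.$$

The integral on the left is $-I$, so $I = - \frac{\sqrt{\pi}}{6 a^{\frac{3}{2}}}$.

Setting $a = 5$:
$$I = - \frac{\sqrt{5} \sqrt{\pi}}{150}.$$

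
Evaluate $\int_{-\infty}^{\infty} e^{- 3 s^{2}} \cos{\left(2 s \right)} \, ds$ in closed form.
$\frac{\sqrt{3} \sqrt{\pi}}{3 e^{\frac{1}{3}}}$

Treat the cosine frequency as a parameter and define $I(b) = \int_{-\infty}^{\infty} e^{- 3 s^{2}} \cos{\left(b s \right)} \, ds$.

Differentiating under the integral sign,
$$I'(b) = \int_{-\infty}^{\infty} - s e^{- 3 s^{2}} \sin{\left(b s \right)} \, ds.$$

Integrate $\int_{-\infty}^{\infty} s \sin(b s)\, e^{- 3 s^{2}}\, ds$ by parts with $u = \sin(b s)$ and $dv = s\, e^{- 3 s^{2}}\, ds$, giving $v = - \frac{e^{- 3 s^{2}}}{6}$. The boundary term vanishes and
$$\int_{-\infty}^{\infty} s \sin(b s)\, e^{- 3 s^{2}}\, ds = \frac{b}{6} \int_{-\infty}^{\infty} \cos(b s)\, e^{- 3 s^{2}}\, ds,$$
so $I'(b) = - \frac{b}{6}\, I(b)$.

This is a separable first-order ODE; solving with the initial condition $I(0) = \int_{-\infty}^{\infty} e^{- 3 s^{2}}\,ds = \frac{\sqrt{3} \sqrt{\pi}}{3}$ gives
$$I(b) = \frac{\sqrt{3} \sqrt{\pi} e^{- \frac{b^{2}}{12}}}{3}.$$

Setting $b = 2$:
$$I = \frac{\sqrt{3} \sqrt{\pi}}{3 e^{\frac{1}{3}}}.$$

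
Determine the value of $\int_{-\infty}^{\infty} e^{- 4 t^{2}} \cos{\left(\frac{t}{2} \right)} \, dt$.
$\frac{\sqrt{\pi}}{2 e^{\frac{1}{64}}}$

Treat the cosine frequency as a parameter and define $I(b) = \int_{-\infty}^{\infty} e^{- 4 t^{2}} \cos{\left(b t \right)} \, dt$.

Differentiating under the integral sign,
$$I'(b) = \int_{-\infty}^{\infty} - t e^{- 4 t^{2}} \sin{\left(b t \right)} \, dt.$$

Integrate $\int_{-\infty}^{\infty} t \sin(b t)\, e^{- 4 t^{2}}\, dt$ by parts with $u = \sin(b t)$ and $dv = t\, e^{- 4 t^{2}}\, dt$, giving $v = - \frac{e^{- 4 t^{2}}}{8}$. The boundary term vanishes and
$$\int_{-\infty}^{\infty} t \sin(b t)\, e^{- 4 t^{2}}\, dt = \frac{b}{8} \int_{-\infty}^{\infty} \cos(b t)\, e^{- 4 t^{2}}\, dt,$$
so $I'(b) = - \frac{b}{8}\, I(b)$.

This is a separable first-order ODE; solving with the initial condition $I(0) = \int_{-\infty}^{\infty} e^{- 4 t^{2}}\,dt = \frac{\sqrt{\pi}}{2}$ gives
$$I(b) = \frac{\sqrt{\pi} e^{- \frac{b^{2}}{16}}}{2}.$$

Setting $b = \frac{1}{2}$:
$$I = \frac{\sqrt{\pi}}{2 e^{\frac{1}{64}}}.$$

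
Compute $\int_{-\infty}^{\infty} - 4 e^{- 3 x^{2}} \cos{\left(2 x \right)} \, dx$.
$- \frac{4 \sqrt{3} \sqrt{\pi}}{3 e^{\frac{1}{3}}}$

Define $I(b) = \int_{-\infty}^{\infty} - 4 e^{- 3 x^{2}} \cos{\left(b x \right)} \, dx$.

Differentiating under the integral sign,
$$I'(b) = \int_{-\infty}^{\infty} 4 x e^{- 3 x^{2}} \sin{\left(b x \right)} \, dx.$$

Integrate $\int_{-\infty}^{\infty} x \sin(b x)\, e^{- 3 x^{2}}\, dx$ by parts with $u = \sin(b x)$ and $dv = x\, e^{- 3 x^{2}}\, dx$, giving $v = - \frac{e^{- 3 x^{2}}}{6}$. The boundary term vanishes and
$$\int_{-\infty}^{\infty} x \sin(b x)\, e^{- 3 x^{2}}\, dx = \frac{b}{6} \int_{-\infty}^{\infty} \cos(b x)\, e^{- 3 x^{2}}\, dx,$$
so $I'(b) = - \frac{b}{6}\, I(b)$.

This is a separable first-order ODE; solving with the initial condition $I(0) = \int_{-\infty}^{\infty} - 4 e^{- 3 x^{2}}\,dx = - \frac{4 \sqrt{3} \sqrt{\pi}}{3}$ gives
$$I(b) = - \frac{4 \sqrt{3} \sqrt{\pi} e^{- \frac{b^{2}}{12}}}{3}.$$

Setting $b = 2$:
$$I = - \frac{4 \sqrt{3} \sqrt{\pi}}{3 e^{\frac{1}{3}}}.$$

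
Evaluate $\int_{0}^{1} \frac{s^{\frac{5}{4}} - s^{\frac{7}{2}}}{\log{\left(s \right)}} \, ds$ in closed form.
$- \log{\left(2 \right)}$

Replace the exponent $\frac{7}{2}$ by a parameter $a$: let $I(a) = \int_{0}^{1} \frac{s^{\frac{5}{4}} - s^{a}}{\log{\left(s \right)}} \, ds$.

Since $\dfrac{\partial}{\partial a}\,s^{a} = s^{a} \ln s$, the $\ln s$ in the denominator cancels and
$$\frac{dI}{da} = \int_{0}^{1} -1 s^{a} \, ds = -1 \left[\frac{s^{a+1}}{a+1}\right]_0^1 = - \frac{1}{a + 1}.$$

Integrating with respect to $a$ gives $I(a) = - \log{\left(\frac{4 a}{9} + \frac{4}{9} \right)} + C$.

At $a = \frac{5}{4}$ the integrand is identically $0$, so $I(\frac{5}{4}) = 0$. The closed form gives $0$, hence $C = 0$.

Setting $a = \frac{7}{2}$:
$$I = - \log{\left(2 \right)}.$$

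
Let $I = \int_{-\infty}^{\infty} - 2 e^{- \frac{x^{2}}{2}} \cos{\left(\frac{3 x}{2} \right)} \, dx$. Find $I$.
$- \frac{2 \sqrt{2} \sqrt{\pi}}{e^{\frac{9}{8}}}$

Define $I(b) = \int_{-\infty}^{\infty} - 2 e^{- \frac{x^{2}}{2}} \cos{\left(b x \right)} \, dx$.

Differentiating under the integral sign,
$$I'(b) = \int_{-\infty}^{\infty} 2 x e^{- \frac{x^{2}}{2}} \sin{\left(b x \right)} \, dx.$$

Integrate $\int_{-\infty}^{\infty} x \sin(b x)\, e^{- \frac{x^{2}}{2}}\, dx$ by parts with $u = \sin(b x)$ and $dv = x\, e^{- \frac{x^{2}}{2}}\, dx$, giving $v = - e^{- \frac{x^{2}}{2}}$. The boundary term vanishes and
$$\int_{-\infty}^{\infty} x \sin(b x)\, e^{- \frac{x^{2}}{2}}\, dx = b \int_{-\infty}^{\infty} \cos(b x)\, e^{- \frac{x^{2}}{2}}\, dx,$$
so $I'(b) = - b\, I(b)$.

This is a separable first-order ODE; solving with the initial condition $I(0) = \int_{-\infty}^{\infty} - 2 e^{- \frac{x^{2}}{2}}\,dx = - 2 \sqrt{2} \sqrt{\pi}$ gives
$$I(b) = - 2 \sqrt{2} \sqrt{\pi} e^{- \frac{b^{2}}{2}}.$$

Setting $b = \frac{3}{2}$:
$$I = - \frac{2 \sqrt{2} \sqrt{\pi}}{e^{\frac{9}{8}}}.$$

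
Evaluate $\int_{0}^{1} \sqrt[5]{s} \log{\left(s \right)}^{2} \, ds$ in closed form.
$\frac{125}{108}$

Consider the simpler parametrised integral
$$J(a) = \int_{0}^{1} s^{a} \, ds = \frac{1}{a + 1}.$$

Differentiating under the integral sign brings down a factor of $\ln s$:
$$\frac{dJ}{da} = \int_{0}^{1} s^{a} \log{\left(s \right)} \, ds = - \frac{1}{\left(a + 1\right)^{2}}.$$

Repeating twice in total — each differentiation brings down another $\ln s$ — gives
$$\frac{d^{2}J}{da^{2}} = \int_{0}^{1} s^{a} \log{\left(s \right)}^{2} \, ds = \frac{2}{\left(a + 1\right)^{3}},$$
and the integrand here is exactly the target integrand, so $I = \frac{2}{\left(a + 1\right)^{3}}$.

Setting $a = \frac{1}{5}$:
$$I = \frac{125}{108}.$$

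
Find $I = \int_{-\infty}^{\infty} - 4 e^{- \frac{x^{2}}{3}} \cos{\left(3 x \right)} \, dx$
$- \frac{4 \sqrt{3} \sqrt{\pi}}{e^{\frac{27}{4}}}$

Let $b$ denote the cosine frequency and define $I(b) = \int_{-\infty}^{\infty} - 4 e^{- \frac{x^{2}}{3}} \cos{\left(b x \right)} \, dx$.

Differentiating under the integral sign,
$$I'(b) = \int_{-\infty}^{\infty} 4 x e^{- \frac{x^{2}}{3}} \sin{\left(b x \right)} \, dx.$$

Integrate $\int_{-\infty}^{\infty} x \sin(b x)\, e^{- \frac{x^{2}}{3}}\, dx$ by parts with $u = \sin(b x)$ and $dv = x\, e^{- \frac{x^{2}}{3}}\, dx$, giving $v = - \frac{3 e^{- \frac{x^{2}}{3}}}{2}$. The boundary term vanishes and
$$\int_{-\infty}^{\infty} x \sin(b x)\, e^{- \frac{x^{2}}{3}}\, dx = \frac{3 b}{2} \int_{-\infty}^{\infty} \cos(b x)\, e^{- \frac{x^{2}}{3}}\, dx,$$
so $I'(b) = - \frac{3 b}{2}\, I(b)$.

This is a separable first-order ODE; solving with the initial condition $I(0) = \int_{-\infty}^{\infty} - 4 e^{- \frac{x^{2}}{3}}\,dx = - 4 \sqrt{3} \sqrt{\pi}$ gives
$$I(b) = - 4 \sqrt{3} \sqrt{\pi} e^{- \frac{3 b^{2}}{4}}.$$

Setting $b = 3$:
$$I = - \frac{4 \sqrt{3} \sqrt{\pi}}{e^{\frac{27}{4}}}.$$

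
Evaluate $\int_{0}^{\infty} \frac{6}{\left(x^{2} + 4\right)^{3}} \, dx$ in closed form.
$\frac{9 \pi}{256}$

Begin with the known result
$$J(a) = \int_{0}^{\infty} \frac{6}{a^{2} + x^{2}} \, dx = \frac{3 \pi}{a}.$$

Differentiating under the integral sign with respect to $a$,
$$\frac{dJ}{da} = \int_{0}^{\infty} - \frac{12 a}{\left(a^{2} + x^{2}\right)^{2}} \, dx = - \frac{3 \pi}{a^{2}},$$
so $\int_{0}^{\infty} \frac{6}{\left(a^{2} + x^{2}\right)^{2}} \, dx = \frac{3 \pi}{2 a^{3}}$.

Repeating — each differentiation of $1/(x^2+a^2)^j$ produces $-2ja/(x^2+a^2)^{j+1}$ — and dividing through by $-2ja$ at each step yields, after $2$ differentiations in total,
$$\int_{0}^{\infty} \frac{6}{\left(a^{2} + x^{2}\right)^{3}} \, dx = \frac{9 \pi}{8 a^{5}}.$$

Setting $a = 2$:
$$I = \frac{9 \pi}{256}.$$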